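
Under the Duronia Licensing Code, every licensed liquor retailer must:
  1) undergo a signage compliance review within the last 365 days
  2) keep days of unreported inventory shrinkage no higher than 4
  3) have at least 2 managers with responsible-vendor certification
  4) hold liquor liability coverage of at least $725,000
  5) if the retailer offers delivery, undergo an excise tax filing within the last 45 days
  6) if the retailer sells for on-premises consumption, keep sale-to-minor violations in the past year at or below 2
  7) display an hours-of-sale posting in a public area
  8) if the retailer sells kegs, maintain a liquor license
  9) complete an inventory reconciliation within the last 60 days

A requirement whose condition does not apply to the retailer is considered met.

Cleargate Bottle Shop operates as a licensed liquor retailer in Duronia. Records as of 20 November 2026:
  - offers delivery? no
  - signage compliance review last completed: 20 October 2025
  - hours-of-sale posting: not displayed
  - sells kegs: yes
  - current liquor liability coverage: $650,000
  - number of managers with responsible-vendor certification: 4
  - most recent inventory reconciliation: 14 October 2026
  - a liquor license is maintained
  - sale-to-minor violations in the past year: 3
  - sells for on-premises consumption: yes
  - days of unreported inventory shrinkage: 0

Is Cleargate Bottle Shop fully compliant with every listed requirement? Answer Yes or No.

No

1. signage compliance review 396 days ago vs limit 365 → not met
2. days of unreported inventory shrinkage 0 ≤ 4 → met
3. managers with responsible-vendor certification 4 ≥ 2 → met
4. liquor liability coverage $650,000 < $725,000 → not met
5. condition 'offers delivery' does not hold → requirement n/a → met
6. condition 'sells for on-premises consumption' holds; sale-to-minor violations in the past year 3 > 2 → not met
7. hours-of-sale posting absent → not met
8. condition 'sells kegs' holds; liquor license present → met
9. inventory reconciliation 37 days ago vs limit 60 → met
Not met: 1, 4, 6, 7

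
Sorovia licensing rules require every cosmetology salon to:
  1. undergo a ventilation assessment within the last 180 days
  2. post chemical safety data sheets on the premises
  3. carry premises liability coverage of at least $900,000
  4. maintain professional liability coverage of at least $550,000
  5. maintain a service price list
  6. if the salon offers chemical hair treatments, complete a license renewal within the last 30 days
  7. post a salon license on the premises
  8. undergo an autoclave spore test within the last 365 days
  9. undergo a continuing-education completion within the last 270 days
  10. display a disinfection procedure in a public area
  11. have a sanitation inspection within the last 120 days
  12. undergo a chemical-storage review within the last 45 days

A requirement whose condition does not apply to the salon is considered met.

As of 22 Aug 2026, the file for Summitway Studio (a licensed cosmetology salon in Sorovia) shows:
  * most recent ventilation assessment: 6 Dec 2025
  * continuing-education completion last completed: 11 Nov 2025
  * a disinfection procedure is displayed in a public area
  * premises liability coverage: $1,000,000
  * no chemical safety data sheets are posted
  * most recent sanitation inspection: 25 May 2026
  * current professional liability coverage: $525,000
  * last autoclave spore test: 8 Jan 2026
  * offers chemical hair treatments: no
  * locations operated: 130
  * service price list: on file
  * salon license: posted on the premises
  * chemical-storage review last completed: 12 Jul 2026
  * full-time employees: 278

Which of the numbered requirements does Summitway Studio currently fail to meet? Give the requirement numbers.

1. ventilation assessment 259 days ago vs limit 180 → not met
2. chemical safety data sheets absent → not met
3. premises liability coverage $1,000,000 ≥ $900,000 → met
4. professional liability coverage $525,000 < $550,000 → not met
5. service price list present → met
6. condition 'offers chemical hair treatments' does not hold → requirement n/a → met
7. salon license present → met
8. autoclave spore test 226 days ago vs limit 365 → met
9. continuing-education completion 284 days ago vs limit 270 → not met
10. disinfection procedure present → met
11. sanitation inspection 89 days ago vs limit 120 → met
12. chemical-storage review 41 days ago vs limit 45 → met
Not met: 1, 2, 4, 9

1, 2, 4, 9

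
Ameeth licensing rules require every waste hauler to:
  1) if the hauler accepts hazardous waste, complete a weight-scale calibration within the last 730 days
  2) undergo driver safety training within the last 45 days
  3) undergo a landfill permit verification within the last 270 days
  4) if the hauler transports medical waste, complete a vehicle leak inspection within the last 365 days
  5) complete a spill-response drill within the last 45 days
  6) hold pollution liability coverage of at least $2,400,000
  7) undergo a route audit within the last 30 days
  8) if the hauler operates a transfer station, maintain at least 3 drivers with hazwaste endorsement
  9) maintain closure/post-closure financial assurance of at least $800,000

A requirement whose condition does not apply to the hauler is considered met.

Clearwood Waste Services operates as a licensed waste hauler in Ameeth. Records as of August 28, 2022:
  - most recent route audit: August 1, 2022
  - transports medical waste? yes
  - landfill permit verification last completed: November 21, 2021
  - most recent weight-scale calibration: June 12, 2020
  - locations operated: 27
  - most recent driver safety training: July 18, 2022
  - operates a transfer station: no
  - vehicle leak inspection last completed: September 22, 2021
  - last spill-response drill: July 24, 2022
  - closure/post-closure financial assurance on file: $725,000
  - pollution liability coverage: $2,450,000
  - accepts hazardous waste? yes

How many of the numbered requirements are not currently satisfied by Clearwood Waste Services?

1. condition 'accepts hazardous waste' holds; weight-scale calibration 807 days ago vs limit 730 → not met
2. driver safety training 41 days ago vs limit 45 → met
3. landfill permit verification 280 days ago vs limit 270 → not met
4. condition 'transports medical waste' holds; vehicle leak inspection 340 days ago vs limit 365 → met
5. spill-response drill 35 days ago vs limit 45 → met
6. pollution liability coverage $2,450,000 ≥ $2,400,000 → met
7. route audit 27 days ago vs limit 30 → met
8. condition 'operates a transfer station' does not hold → requirement n/a → met
9. closure/post-closure financial assurance $725,000 < $800,000 → not met
Not met: 3 of 9

3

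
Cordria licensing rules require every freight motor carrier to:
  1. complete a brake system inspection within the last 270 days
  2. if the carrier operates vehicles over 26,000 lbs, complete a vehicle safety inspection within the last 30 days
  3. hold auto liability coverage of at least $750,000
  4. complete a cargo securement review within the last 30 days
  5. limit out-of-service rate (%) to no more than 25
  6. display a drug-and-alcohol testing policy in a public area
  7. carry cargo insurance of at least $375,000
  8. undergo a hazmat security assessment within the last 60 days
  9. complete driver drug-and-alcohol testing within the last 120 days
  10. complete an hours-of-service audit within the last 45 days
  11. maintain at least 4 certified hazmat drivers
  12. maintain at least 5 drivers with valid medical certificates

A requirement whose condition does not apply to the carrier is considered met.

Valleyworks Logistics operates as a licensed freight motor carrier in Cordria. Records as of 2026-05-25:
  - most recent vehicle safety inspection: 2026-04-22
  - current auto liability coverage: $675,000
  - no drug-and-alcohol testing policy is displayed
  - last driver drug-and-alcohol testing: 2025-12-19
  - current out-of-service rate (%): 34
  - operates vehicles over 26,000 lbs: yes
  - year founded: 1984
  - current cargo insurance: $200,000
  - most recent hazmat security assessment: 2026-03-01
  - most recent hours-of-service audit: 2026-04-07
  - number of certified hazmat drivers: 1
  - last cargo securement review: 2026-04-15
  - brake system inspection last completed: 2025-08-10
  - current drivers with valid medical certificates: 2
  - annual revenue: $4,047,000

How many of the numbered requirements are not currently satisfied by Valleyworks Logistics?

12

1. brake system inspection 288 days ago vs limit 270 → not met
2. condition 'operates vehicles over 26,000 lbs' holds; vehicle safety inspection 33 days ago vs limit 30 → not met
3. auto liability coverage $675,000 < $750,000 → not met
4. cargo securement review 40 days ago vs limit 30 → not met
5. out-of-service rate (%) 34 > 25 → not met
6. drug-and-alcohol testing policy absent → not met
7. cargo insurance $200,000 < $375,000 → not met
8. hazmat security assessment 85 days ago vs limit 60 → not met
9. driver drug-and-alcohol testing 157 days ago vs limit 120 → not met
10. hours-of-service audit 48 days ago vs limit 45 → not met
11. certified hazmat drivers 1 < 4 → not met
12. drivers with valid medical certificates 2 < 5 → not met
Not met: 12 of 12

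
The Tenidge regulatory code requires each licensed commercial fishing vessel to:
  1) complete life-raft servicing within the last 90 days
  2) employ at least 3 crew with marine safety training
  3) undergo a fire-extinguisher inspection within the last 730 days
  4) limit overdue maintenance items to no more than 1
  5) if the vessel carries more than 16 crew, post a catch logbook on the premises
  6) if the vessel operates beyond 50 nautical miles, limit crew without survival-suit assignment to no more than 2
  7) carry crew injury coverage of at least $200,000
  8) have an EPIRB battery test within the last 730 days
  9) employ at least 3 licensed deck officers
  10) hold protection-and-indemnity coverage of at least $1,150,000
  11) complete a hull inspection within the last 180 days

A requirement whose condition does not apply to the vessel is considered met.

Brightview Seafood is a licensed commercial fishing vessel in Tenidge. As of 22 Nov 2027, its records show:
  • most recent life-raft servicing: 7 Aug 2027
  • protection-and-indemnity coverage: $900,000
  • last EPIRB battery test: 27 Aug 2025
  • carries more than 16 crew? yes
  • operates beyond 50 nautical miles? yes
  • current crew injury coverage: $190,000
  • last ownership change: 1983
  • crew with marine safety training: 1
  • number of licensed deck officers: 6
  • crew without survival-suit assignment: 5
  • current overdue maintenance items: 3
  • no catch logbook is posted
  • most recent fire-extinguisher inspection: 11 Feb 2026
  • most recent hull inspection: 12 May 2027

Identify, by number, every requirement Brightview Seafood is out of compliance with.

1, 2, 4, 5, 6, 7, 8, 10, 11

1. life-raft servicing 107 days ago vs limit 90 → not met
2. crew with marine safety training 1 < 3 → not met
3. fire-extinguisher inspection 649 days ago vs limit 730 → met
4. overdue maintenance items 3 > 1 → not met
5. condition 'carries more than 16 crew' holds; catch logbook absent → not met
6. condition 'operates beyond 50 nautical miles' holds; crew without survival-suit assignment 5 > 2 → not met
7. crew injury coverage $190,000 < $200,000 → not met
8. EPIRB battery test 817 days ago vs limit 730 → not met
9. licensed deck officers 6 ≥ 3 → met
10. protection-and-indemnity coverage $900,000 < $1,150,000 → not met
11. hull inspection 194 days ago vs limit 180 → not met
Not met: 1, 2, 4, 5, 6, 7, 8, 10, 11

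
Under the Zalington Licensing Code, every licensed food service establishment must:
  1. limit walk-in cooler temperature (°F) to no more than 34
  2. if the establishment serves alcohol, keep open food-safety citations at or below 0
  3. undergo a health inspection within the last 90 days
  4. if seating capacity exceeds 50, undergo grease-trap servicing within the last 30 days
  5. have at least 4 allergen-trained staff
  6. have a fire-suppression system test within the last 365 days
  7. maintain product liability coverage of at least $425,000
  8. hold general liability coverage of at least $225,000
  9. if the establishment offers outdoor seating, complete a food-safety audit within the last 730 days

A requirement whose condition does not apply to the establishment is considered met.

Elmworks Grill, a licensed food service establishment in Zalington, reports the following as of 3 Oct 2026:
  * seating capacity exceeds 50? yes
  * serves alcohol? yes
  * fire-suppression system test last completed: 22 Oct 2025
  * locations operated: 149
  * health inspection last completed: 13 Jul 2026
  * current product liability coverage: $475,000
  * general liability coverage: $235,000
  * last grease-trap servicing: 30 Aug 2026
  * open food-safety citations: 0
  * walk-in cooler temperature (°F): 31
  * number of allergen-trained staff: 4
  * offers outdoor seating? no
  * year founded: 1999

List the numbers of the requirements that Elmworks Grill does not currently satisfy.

4

1. walk-in cooler temperature (°F) 31 ≤ 34 → met
2. condition 'serves alcohol' holds; open food-safety citations 0 ≤ 0 → met
3. health inspection 82 days ago vs limit 90 → met
4. condition 'seating capacity exceeds 50' holds; grease-trap servicing 34 days ago vs limit 30 → not met
5. allergen-trained staff 4 ≥ 4 → met
6. fire-suppression system test 346 days ago vs limit 365 → met
7. product liability coverage $475,000 ≥ $425,000 → met
8. general liability coverage $235,000 ≥ $225,000 → met
9. condition 'offers outdoor seating' does not hold → requirement n/a → met
Not met: 4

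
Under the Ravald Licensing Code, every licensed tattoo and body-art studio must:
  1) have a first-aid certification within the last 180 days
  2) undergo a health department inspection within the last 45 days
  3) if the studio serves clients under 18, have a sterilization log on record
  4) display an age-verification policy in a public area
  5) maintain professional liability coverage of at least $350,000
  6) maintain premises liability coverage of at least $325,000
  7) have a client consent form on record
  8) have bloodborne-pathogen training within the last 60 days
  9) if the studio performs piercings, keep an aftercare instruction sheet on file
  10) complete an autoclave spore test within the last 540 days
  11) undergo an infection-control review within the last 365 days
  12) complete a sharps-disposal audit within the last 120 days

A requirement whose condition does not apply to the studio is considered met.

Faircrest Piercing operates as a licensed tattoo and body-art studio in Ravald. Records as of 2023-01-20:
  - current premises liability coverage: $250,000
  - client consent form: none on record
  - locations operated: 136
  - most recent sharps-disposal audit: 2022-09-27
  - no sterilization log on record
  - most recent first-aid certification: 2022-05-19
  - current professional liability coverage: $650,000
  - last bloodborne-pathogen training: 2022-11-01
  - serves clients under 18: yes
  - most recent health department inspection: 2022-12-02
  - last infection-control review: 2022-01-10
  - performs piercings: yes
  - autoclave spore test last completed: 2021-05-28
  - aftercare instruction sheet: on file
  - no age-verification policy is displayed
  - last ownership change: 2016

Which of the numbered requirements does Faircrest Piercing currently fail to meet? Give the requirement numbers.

1, 2, 3, 4, 6, 7, 8, 10, 11

1. first-aid certification 246 days ago vs limit 180 → not met
2. health department inspection 49 days ago vs limit 45 → not met
3. condition 'serves clients under 18' holds; sterilization log absent → not met
4. age-verification policy absent → not met
5. professional liability coverage $650,000 ≥ $350,000 → met
6. premises liability coverage $250,000 < $325,000 → not met
7. client consent form absent → not met
8. bloodborne-pathogen training 80 days ago vs limit 60 → not met
9. condition 'performs piercings' holds; aftercare instruction sheet present → met
10. autoclave spore test 602 days ago vs limit 540 → not met
11. infection-control review 375 days ago vs limit 365 → not met
12. sharps-disposal audit 115 days ago vs limit 120 → met
Not met: 1, 2, 3, 4, 6, 7, 8, 10, 11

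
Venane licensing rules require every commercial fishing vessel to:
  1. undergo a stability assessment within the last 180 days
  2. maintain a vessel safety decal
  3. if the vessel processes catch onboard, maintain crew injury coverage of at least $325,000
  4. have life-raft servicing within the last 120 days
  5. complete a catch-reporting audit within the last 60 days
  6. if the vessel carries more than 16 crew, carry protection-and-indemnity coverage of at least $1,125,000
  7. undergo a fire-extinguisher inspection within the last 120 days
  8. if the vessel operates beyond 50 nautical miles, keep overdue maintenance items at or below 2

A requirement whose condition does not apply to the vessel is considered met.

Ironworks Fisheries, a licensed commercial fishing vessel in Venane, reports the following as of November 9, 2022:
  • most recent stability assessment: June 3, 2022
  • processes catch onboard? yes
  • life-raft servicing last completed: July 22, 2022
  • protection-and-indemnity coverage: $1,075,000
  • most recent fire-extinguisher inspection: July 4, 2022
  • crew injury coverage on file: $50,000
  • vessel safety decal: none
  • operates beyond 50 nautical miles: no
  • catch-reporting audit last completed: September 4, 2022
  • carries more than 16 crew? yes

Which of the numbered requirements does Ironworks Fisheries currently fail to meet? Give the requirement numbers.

2, 3, 5, 6, 7

1. stability assessment 159 days ago vs limit 180 → met
2. vessel safety decal absent → not met
3. condition 'processes catch onboard' holds; crew injury coverage $50,000 < $325,000 → not met
4. life-raft servicing 110 days ago vs limit 120 → met
5. catch-reporting audit 66 days ago vs limit 60 → not met
6. condition 'carries more than 16 crew' holds; protection-and-indemnity coverage $1,075,000 < $1,125,000 → not met
7. fire-extinguisher inspection 128 days ago vs limit 120 → not met
8. condition 'operates beyond 50 nautical miles' does not hold → requirement n/a → met
Not met: 2, 3, 5, 6, 7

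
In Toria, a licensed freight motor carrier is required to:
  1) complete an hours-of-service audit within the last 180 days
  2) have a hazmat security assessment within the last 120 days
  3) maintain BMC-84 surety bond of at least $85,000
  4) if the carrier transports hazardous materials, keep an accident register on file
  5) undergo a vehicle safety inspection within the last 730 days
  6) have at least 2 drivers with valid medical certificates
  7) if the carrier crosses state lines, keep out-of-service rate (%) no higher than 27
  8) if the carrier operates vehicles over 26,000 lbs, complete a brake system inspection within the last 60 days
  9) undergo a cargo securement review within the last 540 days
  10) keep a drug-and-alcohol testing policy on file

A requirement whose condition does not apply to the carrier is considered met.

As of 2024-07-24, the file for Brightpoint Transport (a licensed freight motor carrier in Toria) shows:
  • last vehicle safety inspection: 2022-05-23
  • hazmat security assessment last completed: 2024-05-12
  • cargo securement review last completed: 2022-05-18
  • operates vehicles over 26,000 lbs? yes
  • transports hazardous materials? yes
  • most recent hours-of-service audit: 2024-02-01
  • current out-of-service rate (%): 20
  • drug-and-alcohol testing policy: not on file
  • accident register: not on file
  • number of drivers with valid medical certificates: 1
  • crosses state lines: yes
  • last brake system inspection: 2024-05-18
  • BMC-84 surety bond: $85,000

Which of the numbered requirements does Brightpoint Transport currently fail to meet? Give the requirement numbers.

4, 5, 6, 8, 9, 10

1. hours-of-service audit 174 days ago vs limit 180 → met
2. hazmat security assessment 73 days ago vs limit 120 → met
3. BMC-84 surety bond $85,000 ≥ $85,000 → met
4. condition 'transports hazardous materials' holds; accident register absent → not met
5. vehicle safety inspection 793 days ago vs limit 730 → not met
6. drivers with valid medical certificates 1 < 2 → not met
7. condition 'crosses state lines' holds; out-of-service rate (%) 20 ≤ 27 → met
8. condition 'operates vehicles over 26,000 lbs' holds; brake system inspection 67 days ago vs limit 60 → not met
9. cargo securement review 798 days ago vs limit 540 → not met
10. drug-and-alcohol testing policy absent → not met
Not met: 4, 5, 6, 8, 9, 10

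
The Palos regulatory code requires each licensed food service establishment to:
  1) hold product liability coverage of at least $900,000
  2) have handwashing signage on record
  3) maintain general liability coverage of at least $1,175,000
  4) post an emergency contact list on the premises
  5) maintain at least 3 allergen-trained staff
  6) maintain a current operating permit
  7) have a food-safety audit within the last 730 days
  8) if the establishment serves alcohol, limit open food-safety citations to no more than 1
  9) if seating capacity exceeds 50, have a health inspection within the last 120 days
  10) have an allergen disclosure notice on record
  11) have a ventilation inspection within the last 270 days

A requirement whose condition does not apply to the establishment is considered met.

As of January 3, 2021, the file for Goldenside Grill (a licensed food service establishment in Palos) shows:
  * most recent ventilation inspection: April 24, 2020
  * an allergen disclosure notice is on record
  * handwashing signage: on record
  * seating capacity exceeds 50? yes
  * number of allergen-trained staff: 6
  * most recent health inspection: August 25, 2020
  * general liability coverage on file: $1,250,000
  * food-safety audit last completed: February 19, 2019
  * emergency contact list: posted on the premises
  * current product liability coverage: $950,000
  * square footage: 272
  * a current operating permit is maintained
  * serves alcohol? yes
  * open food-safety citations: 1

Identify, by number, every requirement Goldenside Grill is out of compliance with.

1. product liability coverage $950,000 ≥ $900,000 → met
2. handwashing signage present → met
3. general liability coverage $1,250,000 ≥ $1,175,000 → met
4. emergency contact list present → met
5. allergen-trained staff 6 ≥ 3 → met
6. current operating permit present → met
7. food-safety audit 684 days ago vs limit 730 → met
8. condition 'serves alcohol' holds; open food-safety citations 1 ≤ 1 → met
9. condition 'seating capacity exceeds 50' holds; health inspection 131 days ago vs limit 120 → not met
10. allergen disclosure notice present → met
11. ventilation inspection 254 days ago vs limit 270 → met
Not met: 9

9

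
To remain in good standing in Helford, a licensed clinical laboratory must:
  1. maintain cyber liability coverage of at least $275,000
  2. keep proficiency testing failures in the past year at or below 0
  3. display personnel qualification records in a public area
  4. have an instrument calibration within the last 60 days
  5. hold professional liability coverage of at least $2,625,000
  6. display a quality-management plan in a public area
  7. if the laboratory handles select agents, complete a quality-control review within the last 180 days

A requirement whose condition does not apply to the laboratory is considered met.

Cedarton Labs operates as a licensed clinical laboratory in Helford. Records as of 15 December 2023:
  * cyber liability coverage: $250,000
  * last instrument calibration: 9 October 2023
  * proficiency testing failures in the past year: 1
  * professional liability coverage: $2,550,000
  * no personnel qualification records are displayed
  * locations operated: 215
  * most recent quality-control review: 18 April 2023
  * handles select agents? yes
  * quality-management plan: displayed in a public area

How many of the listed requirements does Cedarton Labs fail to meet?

6

1. cyber liability coverage $250,000 < $275,000 → not met
2. proficiency testing failures in the past year 1 > 0 → not met
3. personnel qualification records absent → not met
4. instrument calibration 67 days ago vs limit 60 → not met
5. professional liability coverage $2,550,000 < $2,625,000 → not met
6. quality-management plan present → met
7. condition 'handles select agents' holds; quality-control review 241 days ago vs limit 180 → not met
Not met: 6 of 7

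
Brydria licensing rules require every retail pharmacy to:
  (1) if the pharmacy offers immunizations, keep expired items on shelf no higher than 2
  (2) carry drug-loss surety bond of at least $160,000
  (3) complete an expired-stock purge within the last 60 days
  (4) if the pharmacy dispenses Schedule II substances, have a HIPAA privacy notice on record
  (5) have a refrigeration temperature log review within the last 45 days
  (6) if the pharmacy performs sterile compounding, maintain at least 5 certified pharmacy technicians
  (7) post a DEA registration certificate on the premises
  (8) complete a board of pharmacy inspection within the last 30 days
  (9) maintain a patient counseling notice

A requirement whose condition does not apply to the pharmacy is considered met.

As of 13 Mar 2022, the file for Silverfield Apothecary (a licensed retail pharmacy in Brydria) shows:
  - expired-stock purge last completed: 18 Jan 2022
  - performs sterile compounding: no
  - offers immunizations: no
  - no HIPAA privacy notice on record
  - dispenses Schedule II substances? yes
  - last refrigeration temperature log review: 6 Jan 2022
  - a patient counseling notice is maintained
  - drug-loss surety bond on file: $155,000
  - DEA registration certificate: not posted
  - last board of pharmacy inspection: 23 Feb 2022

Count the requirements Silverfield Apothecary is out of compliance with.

4

1. condition 'offers immunizations' does not hold → requirement n/a → met
2. drug-loss surety bond $155,000 < $160,000 → not met
3. expired-stock purge 54 days ago vs limit 60 → met
4. condition 'dispenses Schedule II substances' holds; HIPAA privacy notice absent → not met
5. refrigeration temperature log review 66 days ago vs limit 45 → not met
6. condition 'performs sterile compounding' does not hold → requirement n/a → met
7. DEA registration certificate absent → not met
8. board of pharmacy inspection 18 days ago vs limit 30 → met
9. patient counseling notice present → met
Not met: 4 of 9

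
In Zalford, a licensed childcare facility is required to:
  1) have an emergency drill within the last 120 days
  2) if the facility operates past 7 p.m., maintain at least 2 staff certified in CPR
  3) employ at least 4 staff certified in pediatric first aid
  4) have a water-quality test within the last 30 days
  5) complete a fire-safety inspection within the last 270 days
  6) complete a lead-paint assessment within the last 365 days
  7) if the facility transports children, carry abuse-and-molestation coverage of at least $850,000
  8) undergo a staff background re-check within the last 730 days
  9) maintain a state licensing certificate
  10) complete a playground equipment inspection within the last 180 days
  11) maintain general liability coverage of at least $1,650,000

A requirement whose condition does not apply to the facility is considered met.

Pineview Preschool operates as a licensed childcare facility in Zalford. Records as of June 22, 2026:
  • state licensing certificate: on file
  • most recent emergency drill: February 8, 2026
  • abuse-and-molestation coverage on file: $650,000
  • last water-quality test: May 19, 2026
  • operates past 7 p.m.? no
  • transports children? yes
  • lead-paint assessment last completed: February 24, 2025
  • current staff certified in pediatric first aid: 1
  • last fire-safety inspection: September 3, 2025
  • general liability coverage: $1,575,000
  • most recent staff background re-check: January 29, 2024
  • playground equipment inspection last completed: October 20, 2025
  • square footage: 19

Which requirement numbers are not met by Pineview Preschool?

1, 3, 4, 5, 6, 7, 8, 10, 11

1. emergency drill 134 days ago vs limit 120 → not met
2. condition 'operates past 7 p.m.' does not hold → requirement n/a → met
3. staff certified in pediatric first aid 1 < 4 → not met
4. water-quality test 34 days ago vs limit 30 → not met
5. fire-safety inspection 292 days ago vs limit 270 → not met
6. lead-paint assessment 483 days ago vs limit 365 → not met
7. condition 'transports children' holds; abuse-and-molestation coverage $650,000 < $850,000 → not met
8. staff background re-check 875 days ago vs limit 730 → not met
9. state licensing certificate present → met
10. playground equipment inspection 245 days ago vs limit 180 → not met
11. general liability coverage $1,575,000 < $1,650,000 → not met
Not met: 1, 3, 4, 5, 6, 7, 8, 10, 11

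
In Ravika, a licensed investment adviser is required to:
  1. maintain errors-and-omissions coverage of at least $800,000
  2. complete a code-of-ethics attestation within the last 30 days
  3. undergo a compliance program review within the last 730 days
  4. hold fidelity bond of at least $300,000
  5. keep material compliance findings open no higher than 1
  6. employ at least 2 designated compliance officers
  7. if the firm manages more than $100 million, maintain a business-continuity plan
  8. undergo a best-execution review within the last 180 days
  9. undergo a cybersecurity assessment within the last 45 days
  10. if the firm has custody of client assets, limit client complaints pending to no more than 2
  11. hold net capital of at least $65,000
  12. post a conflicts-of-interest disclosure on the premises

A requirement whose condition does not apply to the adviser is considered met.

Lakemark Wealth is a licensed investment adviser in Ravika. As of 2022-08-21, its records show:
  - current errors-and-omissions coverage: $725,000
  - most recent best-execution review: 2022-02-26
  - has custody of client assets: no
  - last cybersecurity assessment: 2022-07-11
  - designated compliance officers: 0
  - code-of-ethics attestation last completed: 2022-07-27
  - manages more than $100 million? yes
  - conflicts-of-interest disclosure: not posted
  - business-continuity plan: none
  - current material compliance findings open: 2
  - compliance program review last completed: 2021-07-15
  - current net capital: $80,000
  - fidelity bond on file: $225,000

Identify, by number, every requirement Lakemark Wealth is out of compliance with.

1, 4, 5, 6, 7, 12

1. errors-and-omissions coverage $725,000 < $800,000 → not met
2. code-of-ethics attestation 25 days ago vs limit 30 → met
3. compliance program review 402 days ago vs limit 730 → met
4. fidelity bond $225,000 < $300,000 → not met
5. material compliance findings open 2 > 1 → not met
6. designated compliance officers 0 < 2 → not met
7. condition 'manages more than $100 million' holds; business-continuity plan absent → not met
8. best-execution review 176 days ago vs limit 180 → met
9. cybersecurity assessment 41 days ago vs limit 45 → met
10. condition 'has custody of client assets' does not hold → requirement n/a → met
11. net capital $80,000 ≥ $65,000 → met
12. conflicts-of-interest disclosure absent → not met
Not met: 1, 4, 5, 6, 7, 12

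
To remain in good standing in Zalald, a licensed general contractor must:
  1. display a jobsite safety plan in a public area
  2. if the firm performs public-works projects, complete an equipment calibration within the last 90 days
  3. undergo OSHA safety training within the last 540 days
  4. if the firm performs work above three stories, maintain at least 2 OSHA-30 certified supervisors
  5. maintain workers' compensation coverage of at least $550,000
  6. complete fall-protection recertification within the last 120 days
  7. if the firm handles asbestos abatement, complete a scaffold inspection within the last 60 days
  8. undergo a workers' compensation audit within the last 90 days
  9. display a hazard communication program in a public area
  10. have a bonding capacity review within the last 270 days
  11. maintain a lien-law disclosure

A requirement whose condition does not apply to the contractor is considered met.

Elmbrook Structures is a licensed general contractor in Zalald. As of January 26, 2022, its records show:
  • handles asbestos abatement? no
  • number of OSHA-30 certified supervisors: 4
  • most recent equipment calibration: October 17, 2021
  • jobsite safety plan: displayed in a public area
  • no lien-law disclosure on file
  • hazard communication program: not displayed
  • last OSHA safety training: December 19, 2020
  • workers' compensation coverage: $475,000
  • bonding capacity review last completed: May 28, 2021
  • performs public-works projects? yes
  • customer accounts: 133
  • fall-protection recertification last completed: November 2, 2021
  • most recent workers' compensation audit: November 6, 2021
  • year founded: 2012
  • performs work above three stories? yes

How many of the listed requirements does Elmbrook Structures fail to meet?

4

1. jobsite safety plan present → met
2. condition 'performs public-works projects' holds; equipment calibration 101 days ago vs limit 90 → not met
3. OSHA safety training 403 days ago vs limit 540 → met
4. condition 'performs work above three stories' holds; OSHA-30 certified supervisors 4 ≥ 2 → met
5. workers' compensation coverage $475,000 < $550,000 → not met
6. fall-protection recertification 85 days ago vs limit 120 → met
7. condition 'handles asbestos abatement' does not hold → requirement n/a → met
8. workers' compensation audit 81 days ago vs limit 90 → met
9. hazard communication program absent → not met
10. bonding capacity review 243 days ago vs limit 270 → met
11. lien-law disclosure absent → not met
Not met: 4 of 11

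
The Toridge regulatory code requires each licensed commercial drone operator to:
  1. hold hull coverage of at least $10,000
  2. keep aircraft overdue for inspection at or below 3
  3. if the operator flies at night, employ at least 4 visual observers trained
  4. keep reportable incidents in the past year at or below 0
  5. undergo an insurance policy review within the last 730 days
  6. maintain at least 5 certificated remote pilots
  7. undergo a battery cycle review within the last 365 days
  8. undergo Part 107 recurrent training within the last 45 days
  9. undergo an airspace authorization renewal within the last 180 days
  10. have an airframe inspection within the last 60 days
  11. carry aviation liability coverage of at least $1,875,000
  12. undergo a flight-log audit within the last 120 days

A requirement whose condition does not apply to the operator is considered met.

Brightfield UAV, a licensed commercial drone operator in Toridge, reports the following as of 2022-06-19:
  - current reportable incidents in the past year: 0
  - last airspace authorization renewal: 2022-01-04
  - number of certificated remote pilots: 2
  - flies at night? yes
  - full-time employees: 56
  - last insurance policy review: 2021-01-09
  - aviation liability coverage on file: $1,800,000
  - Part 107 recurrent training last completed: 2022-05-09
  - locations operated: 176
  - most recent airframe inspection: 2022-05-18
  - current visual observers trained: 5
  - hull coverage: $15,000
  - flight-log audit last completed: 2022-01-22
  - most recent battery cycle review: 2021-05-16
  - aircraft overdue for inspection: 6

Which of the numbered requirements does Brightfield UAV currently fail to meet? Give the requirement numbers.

1. hull coverage $15,000 ≥ $10,000 → met
2. aircraft overdue for inspection 6 > 3 → not met
3. condition 'flies at night' holds; visual observers trained 5 ≥ 4 → met
4. reportable incidents in the past year 0 ≤ 0 → met
5. insurance policy review 526 days ago vs limit 730 → met
6. certificated remote pilots 2 < 5 → not met
7. battery cycle review 399 days ago vs limit 365 → not met
8. Part 107 recurrent training 41 days ago vs limit 45 → met
9. airspace authorization renewal 166 days ago vs limit 180 → met
10. airframe inspection 32 days ago vs limit 60 → met
11. aviation liability coverage $1,800,000 < $1,875,000 → not met
12. flight-log audit 148 days ago vs limit 120 → not met
Not met: 2, 6, 7, 11, 12

2, 6, 7, 11, 12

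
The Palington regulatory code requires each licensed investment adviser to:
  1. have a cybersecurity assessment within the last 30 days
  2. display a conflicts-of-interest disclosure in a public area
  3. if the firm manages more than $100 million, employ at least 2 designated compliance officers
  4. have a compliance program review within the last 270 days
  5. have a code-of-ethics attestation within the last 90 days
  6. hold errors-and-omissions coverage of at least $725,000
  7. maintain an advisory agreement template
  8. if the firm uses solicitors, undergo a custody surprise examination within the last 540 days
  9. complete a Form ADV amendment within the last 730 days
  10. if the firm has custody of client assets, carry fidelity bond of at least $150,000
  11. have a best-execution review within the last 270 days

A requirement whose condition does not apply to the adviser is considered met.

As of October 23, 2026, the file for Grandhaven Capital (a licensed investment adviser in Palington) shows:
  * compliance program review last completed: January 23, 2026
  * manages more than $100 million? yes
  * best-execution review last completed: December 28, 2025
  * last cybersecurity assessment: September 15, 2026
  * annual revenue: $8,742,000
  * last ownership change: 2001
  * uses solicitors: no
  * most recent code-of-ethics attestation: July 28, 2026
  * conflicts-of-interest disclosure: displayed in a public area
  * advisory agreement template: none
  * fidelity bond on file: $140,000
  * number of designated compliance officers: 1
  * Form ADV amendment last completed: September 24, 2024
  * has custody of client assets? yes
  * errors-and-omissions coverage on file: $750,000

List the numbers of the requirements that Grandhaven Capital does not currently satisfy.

1. cybersecurity assessment 38 days ago vs limit 30 → not met
2. conflicts-of-interest disclosure present → met
3. condition 'manages more than $100 million' holds; designated compliance officers 1 < 2 → not met
4. compliance program review 273 days ago vs limit 270 → not met
5. code-of-ethics attestation 87 days ago vs limit 90 → met
6. errors-and-omissions coverage $750,000 ≥ $725,000 → met
7. advisory agreement template absent → not met
8. condition 'uses solicitors' does not hold → requirement n/a → met
9. Form ADV amendment 759 days ago vs limit 730 → not met
10. condition 'has custody of client assets' holds; fidelity bond $140,000 < $150,000 → not met
11. best-execution review 299 days ago vs limit 270 → not met
Not met: 1, 3, 4, 7, 9, 10, 11

1, 3, 4, 7, 9, 10, 11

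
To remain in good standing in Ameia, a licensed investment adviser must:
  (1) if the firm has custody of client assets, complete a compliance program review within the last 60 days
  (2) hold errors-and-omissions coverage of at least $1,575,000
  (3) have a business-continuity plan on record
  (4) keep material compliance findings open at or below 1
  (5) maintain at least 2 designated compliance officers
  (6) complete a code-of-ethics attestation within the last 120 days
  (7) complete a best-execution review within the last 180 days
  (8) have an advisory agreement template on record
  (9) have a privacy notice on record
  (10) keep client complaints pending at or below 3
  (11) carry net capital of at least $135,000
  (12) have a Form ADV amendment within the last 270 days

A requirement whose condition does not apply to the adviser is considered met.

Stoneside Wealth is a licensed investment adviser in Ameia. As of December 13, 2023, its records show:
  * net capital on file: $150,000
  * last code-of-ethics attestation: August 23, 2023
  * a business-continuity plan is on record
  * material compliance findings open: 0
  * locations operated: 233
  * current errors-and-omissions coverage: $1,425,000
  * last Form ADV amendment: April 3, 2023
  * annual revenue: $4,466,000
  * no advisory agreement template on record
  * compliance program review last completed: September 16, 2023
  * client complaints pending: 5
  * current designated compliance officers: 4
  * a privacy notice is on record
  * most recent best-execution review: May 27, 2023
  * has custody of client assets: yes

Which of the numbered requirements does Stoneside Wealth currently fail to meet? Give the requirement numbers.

1, 2, 7, 8, 10

1. condition 'has custody of client assets' holds; compliance program review 88 days ago vs limit 60 → not met
2. errors-and-omissions coverage $1,425,000 < $1,575,000 → not met
3. business-continuity plan present → met
4. material compliance findings open 0 ≤ 1 → met
5. designated compliance officers 4 ≥ 2 → met
6. code-of-ethics attestation 112 days ago vs limit 120 → met
7. best-execution review 200 days ago vs limit 180 → not met
8. advisory agreement template absent → not met
9. privacy notice present → met
10. client complaints pending 5 > 3 → not met
11. net capital $150,000 ≥ $135,000 → met
12. Form ADV amendment 254 days ago vs limit 270 → met
Not met: 1, 2, 7, 8, 10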